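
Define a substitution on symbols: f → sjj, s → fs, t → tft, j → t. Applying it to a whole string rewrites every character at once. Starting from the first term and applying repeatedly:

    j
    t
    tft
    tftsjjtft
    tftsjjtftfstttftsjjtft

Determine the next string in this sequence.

tftsjjtftfstttftsjjtftsjjfstfttfttftsjjtftfstttftsjjtft

Replace each of the 22 characters of tftsjjtftfstttftsjjtft in place — tft sjj tft fs t t tft sjj tft sjj fs tft tft tft sjj tft fs t t tft sjj tft — and concatenate.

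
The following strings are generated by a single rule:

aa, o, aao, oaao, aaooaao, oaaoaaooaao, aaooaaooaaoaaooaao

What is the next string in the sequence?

oaaoaaooaaoaaooaaooaaoaaooaao

From term 3 onward, concatenate the second-to-last term with the last: aa·o = aao, o·aao = oaao, …
Continuing: oaaoaaooaao · aaooaaooaaoaaooaao gives term 8.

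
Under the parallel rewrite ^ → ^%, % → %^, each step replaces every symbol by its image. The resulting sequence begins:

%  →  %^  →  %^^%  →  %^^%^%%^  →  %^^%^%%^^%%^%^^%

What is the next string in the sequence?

%^^%^%%^^%%^%^^%^%%^%^^%%^^%^%%^

φ(%^^%^%%^^%%^%^^%) expands symbol-by-symbol to %^ ^% ^% %^ ^% %^ %^ ^% ^% %^ %^ ^% %^ ^% ^% %^; joining the 16 pieces gives the next term.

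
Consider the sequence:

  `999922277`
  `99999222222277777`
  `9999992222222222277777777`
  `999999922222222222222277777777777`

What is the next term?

99999999222222222222222222277777777777777

Reading off run lengths: 9 runs 4, 5, 6, 7; 2 runs 3, 7, 11, 15; 7 runs 2, 5, 8, 11 — each is linear in n (n = 1, 2, …).
For the next term, n = 5, so the run lengths are 8, 19, 14.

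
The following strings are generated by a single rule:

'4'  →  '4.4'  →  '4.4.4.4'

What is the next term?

4.4.4.4.4.4.4.4

Every step duplicates the string with '.' between the halves.
So the next term is two copies of 4.4.4.4 with '.' between the halves.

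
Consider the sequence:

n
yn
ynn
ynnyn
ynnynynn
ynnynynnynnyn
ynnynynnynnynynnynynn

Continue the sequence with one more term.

ynnynynnynnynynnynynnynnynynnynnyn

Each term (from the third on) is the previous term followed by the one before it: term 3 = yn·n = ynn.
So term 8 is ynnynynnynnynynnynynn·ynnynynnynnyn.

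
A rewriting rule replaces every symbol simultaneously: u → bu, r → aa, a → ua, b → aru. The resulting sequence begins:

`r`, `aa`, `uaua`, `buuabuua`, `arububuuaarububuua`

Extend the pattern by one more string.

uaaabuarubuarububuuauaaabuarubuarububuua

Applying the rule to each of the 18 symbols of arububuuaarububuua gives the pieces ua aa bu aru bu aru bu bu ua ua aa bu aru bu aru bu bu ua, which concatenate to the answer.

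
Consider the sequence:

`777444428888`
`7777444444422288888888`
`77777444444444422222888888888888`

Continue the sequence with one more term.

The n-th term is n+2 7's then 3n+1 4's then 2n-1 2's then 4n 8's (n = 1, 2, …).
For the next term, n = 4, so the run lengths are 6, 13, 7, 16.

777777444444444444422222228888888888888888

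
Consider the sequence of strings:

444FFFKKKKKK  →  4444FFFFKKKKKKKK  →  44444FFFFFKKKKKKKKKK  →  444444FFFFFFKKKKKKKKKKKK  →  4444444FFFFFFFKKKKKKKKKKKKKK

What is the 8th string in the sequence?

Reading off run lengths: 4 runs 3, 4, 5, 6, 7; F runs 3, 4, 5, 6, 7; K runs 6, 8, 10, 12, 14 — each is linear in n, where the shown terms are n = 3, 4, 5, 6, 7.
Setting n = 10 gives 10, 10, 20 characters in each block.

4444444444FFFFFFFFFFKKKKKKKKKKKKKKKKKKKK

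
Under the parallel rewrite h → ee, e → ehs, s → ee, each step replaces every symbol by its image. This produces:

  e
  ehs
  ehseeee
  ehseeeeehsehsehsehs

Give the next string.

Rewriting the 19 symbols of ehseeeeehsehsehsehs one by one yields ehs ee ee ehs ehs ehs ehs ehs ee ee ehs ee ee ehs ee ee ehs ee ee; concatenated:

ehseeeeehsehsehsehsehseeeeehseeeeehseeeeehseeee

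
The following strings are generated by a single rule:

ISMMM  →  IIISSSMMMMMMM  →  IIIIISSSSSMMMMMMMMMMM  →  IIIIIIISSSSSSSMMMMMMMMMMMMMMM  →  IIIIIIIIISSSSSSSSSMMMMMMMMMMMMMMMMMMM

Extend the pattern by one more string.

Each string has the form I^{2n-1} S^{2n-1} M^{4n-1} (n = 1, 2, …).
Setting n = 6 gives 11, 11, 23 characters in each block.

IIIIIIIIIIISSSSSSSSSSSMMMMMMMMMMMMMMMMMMMMMMM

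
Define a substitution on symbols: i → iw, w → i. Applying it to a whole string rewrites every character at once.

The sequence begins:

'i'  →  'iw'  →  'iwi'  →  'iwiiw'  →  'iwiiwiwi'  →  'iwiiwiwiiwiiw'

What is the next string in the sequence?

iwiiwiwiiwiiwiwiiwiwi

φ(iwiiwiwiiwiiw) expands symbol-by-symbol to iw i iw iw i iw i iw iw i iw iw i; joining the 13 pieces gives the next term.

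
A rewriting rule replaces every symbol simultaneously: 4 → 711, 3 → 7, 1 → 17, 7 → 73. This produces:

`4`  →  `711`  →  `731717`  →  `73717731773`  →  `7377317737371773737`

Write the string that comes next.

Replace each of the 19 characters of 7377317737371773737 in place — 73 7 73 73 7 17 73 73 7 73 7 73 17 73 73 7 73 7 73 — and concatenate.

73773737177373773773177373773773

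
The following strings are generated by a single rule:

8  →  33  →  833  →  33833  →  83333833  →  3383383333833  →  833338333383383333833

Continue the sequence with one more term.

3383383333833833338333383383333833

From term 3 onward, concatenate the second-to-last term with the last: 8·33 = 833, 33·833 = 33833, …
The next term joins 3383383333833 and 833338333383383333833.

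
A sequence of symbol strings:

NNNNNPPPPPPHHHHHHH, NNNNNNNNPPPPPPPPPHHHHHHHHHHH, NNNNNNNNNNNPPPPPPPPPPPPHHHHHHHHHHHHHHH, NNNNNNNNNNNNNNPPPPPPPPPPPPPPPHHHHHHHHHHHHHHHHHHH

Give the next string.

Reading off run lengths: N runs 5, 8, 11, 14; P runs 6, 9, 12, 15; H runs 7, 11, 15, 19 — each is linear in n (n = 1, 2, …).
For the next term, n = 5, so the run lengths are 17, 18, 23.

NNNNNNNNNNNNNNNNNPPPPPPPPPPPPPPPPPPHHHHHHHHHHHHHHHHHHHHHHH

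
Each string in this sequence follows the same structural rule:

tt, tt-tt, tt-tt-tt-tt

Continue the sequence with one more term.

Every step duplicates the string with '-' between the halves.
One more doubling of tt-tt-tt-tt gives the answer.

tt-tt-tt-tt-tt-tt-tt-tt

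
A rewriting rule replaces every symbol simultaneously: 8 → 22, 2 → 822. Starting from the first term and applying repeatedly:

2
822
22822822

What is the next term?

Expanding 22822822: 2→822, 2→822, 8→22, 2→822, 2→822, 8→22, 2→822, 2→822. Concatenated: 822 822 22 822 822 22 822 822.

8228222282282222822822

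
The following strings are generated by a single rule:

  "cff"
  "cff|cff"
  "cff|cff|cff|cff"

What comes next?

Every step duplicates the string with '|' between the halves.
One more doubling of cff|cff|cff|cff gives the answer.

cff|cff|cff|cff|cff|cff|cff|cff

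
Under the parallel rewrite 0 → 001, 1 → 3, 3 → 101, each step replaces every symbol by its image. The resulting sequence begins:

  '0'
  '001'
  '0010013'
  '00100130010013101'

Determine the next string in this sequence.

001001300100131010010013001001310130013

Applying the rule to each of the 17 symbols of 00100130010013101 gives the pieces 001 001 3 001 001 3 101 001 001 3 001 001 3 101 3 001 3, which concatenate to the answer.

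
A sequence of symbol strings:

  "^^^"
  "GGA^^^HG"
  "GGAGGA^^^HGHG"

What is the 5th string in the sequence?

GGAGGAGGAGGA^^^HGHGHGHG

s(k+1) = GGA·s(k)·HG, so each term gains GGA as a prefix and HG as a suffix.
From GGAGGA^^^HGHG, 2 further steps: GGAGGA^^^HGHG → GGAGGAGGA^^^HGHGHG → (answer).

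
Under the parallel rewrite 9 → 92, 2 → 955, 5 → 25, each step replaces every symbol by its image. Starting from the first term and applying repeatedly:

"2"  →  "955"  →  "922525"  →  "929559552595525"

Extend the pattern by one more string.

Rewriting the 15 symbols of 929559552595525 one by one yields 92 955 92 25 25 92 25 25 955 25 92 25 25 955 25; concatenated:

929559225259225259552592252595525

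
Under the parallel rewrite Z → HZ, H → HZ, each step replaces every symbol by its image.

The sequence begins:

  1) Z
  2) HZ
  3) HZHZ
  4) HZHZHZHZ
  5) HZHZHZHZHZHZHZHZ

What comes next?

HZHZHZHZHZHZHZHZHZHZHZHZHZHZHZHZ

Applying the rule to each of the 16 symbols of HZHZHZHZHZHZHZHZ gives the pieces HZ HZ HZ HZ HZ HZ HZ HZ HZ HZ HZ HZ HZ HZ HZ HZ, which concatenate to the answer.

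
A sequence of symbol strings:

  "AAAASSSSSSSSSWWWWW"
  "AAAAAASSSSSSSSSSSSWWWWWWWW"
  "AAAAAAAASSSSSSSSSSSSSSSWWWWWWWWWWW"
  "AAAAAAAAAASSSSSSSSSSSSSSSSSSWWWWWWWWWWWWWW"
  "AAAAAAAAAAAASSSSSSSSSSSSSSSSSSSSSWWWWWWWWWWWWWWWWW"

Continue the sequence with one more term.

AAAAAAAAAAAAAASSSSSSSSSSSSSSSSSSSSSSSSWWWWWWWWWWWWWWWWWWWW

Each string has the form A^{2n} S^{3n+3} W^{3n-1}, where the shown terms are n = 2, 3, 4, 5, 6.
At n = 7 the blocks have lengths 14, 24, 20.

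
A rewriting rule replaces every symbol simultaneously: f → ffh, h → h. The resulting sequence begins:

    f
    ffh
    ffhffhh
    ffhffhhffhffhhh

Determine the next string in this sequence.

Rewriting the 15 symbols of ffhffhhffhffhhh one by one yields ffh ffh h ffh ffh h h ffh ffh h ffh ffh h h h; concatenated:

ffhffhhffhffhhhffhffhhffhffhhhh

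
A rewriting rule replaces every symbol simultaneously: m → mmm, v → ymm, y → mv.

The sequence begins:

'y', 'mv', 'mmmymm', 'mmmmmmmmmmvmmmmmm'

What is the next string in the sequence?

mmmmmmmmmmmmmmmmmmmmmmmmmmmmmmymmmmmmmmmmmmmmmmmmmm

Replace each of the 17 characters of mmmmmmmmmmvmmmmmm in place — mmm mmm mmm mmm mmm mmm mmm mmm mmm mmm ymm mmm mmm mmm mmm mmm mmm — and concatenate.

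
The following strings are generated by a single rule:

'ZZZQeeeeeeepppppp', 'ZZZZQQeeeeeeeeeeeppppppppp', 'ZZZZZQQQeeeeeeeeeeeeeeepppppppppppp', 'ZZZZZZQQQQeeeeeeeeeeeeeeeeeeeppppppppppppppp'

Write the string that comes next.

ZZZZZZZQQQQQeeeeeeeeeeeeeeeeeeeeeeepppppppppppppppppp

Term n consists of n+1 Z's, followed by n-1 Q's, followed by 4n-1 e's, followed by 3n p's, where the shown terms are n = 2, 3, 4, 5.
At n = 6 the blocks have lengths 7, 5, 23, 18.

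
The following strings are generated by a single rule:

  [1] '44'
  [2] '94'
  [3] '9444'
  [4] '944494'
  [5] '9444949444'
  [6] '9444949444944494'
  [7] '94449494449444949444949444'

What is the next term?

944494944494449494449494449444949444944494

This is a Fibonacci-style word recurrence s(k) = s(k−1)·s(k−2): e.g. 94·44 = 9444.
Continuing: 94449494449444949444949444 · 9444949444944494 gives term 8.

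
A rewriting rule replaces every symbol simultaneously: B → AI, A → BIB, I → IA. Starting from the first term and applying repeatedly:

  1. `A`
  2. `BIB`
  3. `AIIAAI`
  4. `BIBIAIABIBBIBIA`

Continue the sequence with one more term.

AIIAAIIABIBIABIBAIIAAIAIIAAIIABIB

Applying the rule to each of the 15 symbols of BIBIAIABIBBIBIA gives the pieces AI IA AI IA BIB IA BIB AI IA AI AI IA AI IA BIB, which concatenate to the answer.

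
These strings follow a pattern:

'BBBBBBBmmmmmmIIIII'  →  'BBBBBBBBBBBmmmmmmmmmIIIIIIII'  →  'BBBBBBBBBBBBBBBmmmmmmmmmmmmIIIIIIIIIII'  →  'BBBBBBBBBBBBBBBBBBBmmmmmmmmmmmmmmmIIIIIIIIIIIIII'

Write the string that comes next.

Reading off run lengths: B runs 7, 11, 15, 19; m runs 6, 9, 12, 15; I runs 5, 8, 11, 14 — each is linear in n, where the shown terms are n = 2, 3, 4, 5.
Setting n = 6 gives 23, 18, 17 characters in each block.

BBBBBBBBBBBBBBBBBBBBBBBmmmmmmmmmmmmmmmmmmIIIIIIIIIIIIIIIII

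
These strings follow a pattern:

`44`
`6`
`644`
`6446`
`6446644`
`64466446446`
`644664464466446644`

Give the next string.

64466446446644664464466446446

From term 3 onward, concatenate the last term with the second-to-last: 6·44 = 644, 644·6 = 6446, …
So term 8 is 644664464466446644·64466446446.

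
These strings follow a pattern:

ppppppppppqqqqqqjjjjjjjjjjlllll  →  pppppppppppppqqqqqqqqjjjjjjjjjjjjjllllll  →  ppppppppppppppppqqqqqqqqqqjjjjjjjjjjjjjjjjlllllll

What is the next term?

pppppppppppppppppppqqqqqqqqqqqqjjjjjjjjjjjjjjjjjjjllllllll

Reading off run lengths: p runs 10, 13, 16; q runs 6, 8, 10; j runs 10, 13, 16; l runs 5, 6, 7 — each is linear in n, where the shown terms are n = 3, 4, 5.
For the next term, n = 6, so the run lengths are 19, 12, 19, 8.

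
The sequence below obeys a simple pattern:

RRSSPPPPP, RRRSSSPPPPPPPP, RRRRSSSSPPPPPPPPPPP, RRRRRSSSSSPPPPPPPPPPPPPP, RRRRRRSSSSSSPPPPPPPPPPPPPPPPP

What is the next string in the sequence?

The n-th term is n+1 R's then n+1 S's then 3n+2 P's (n = 1, 2, …).
Setting n = 6 gives 7, 7, 20 characters in each block.

RRRRRRRSSSSSSSPPPPPPPPPPPPPPPPPPPP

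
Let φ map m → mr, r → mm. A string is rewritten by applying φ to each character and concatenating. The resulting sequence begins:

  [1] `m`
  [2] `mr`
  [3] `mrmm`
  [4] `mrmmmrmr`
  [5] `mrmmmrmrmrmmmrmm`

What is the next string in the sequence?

mrmmmrmrmrmmmrmmmrmmmrmrmrmmmrmr

Applying the rule to each of the 16 symbols of mrmmmrmrmrmmmrmm gives the pieces mr mm mr mr mr mm mr mm mr mm mr mr mr mm mr mr, which concatenate to the answer.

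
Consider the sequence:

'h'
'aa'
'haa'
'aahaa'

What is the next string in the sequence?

From term 3 onward, concatenate the second-to-last term with the last: h·aa = haa, aa·haa = aahaa, …
So term 5 is haa·aahaa.

haaaahaa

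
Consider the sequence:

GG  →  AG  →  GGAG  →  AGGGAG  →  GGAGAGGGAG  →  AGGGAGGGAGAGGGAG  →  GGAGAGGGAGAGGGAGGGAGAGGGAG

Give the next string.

AGGGAGGGAGAGGGAGGGAGAGGGAGAGGGAGGGAGAGGGAG

From term 3 onward, concatenate the second-to-last term with the last: GG·AG = GGAG, AG·GGAG = AGGGAG, …
The next term joins AGGGAGGGAGAGGGAG and GGAGAGGGAGAGGGAGGGAGAGGGAG.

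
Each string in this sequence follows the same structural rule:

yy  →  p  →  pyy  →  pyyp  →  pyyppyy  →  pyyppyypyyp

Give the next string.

Each term (from the third on) is the previous term followed by the one before it: term 3 = p·yy = pyy.
The next term joins pyyppyypyyp and pyyppyy.

pyyppyypyyppyyppyy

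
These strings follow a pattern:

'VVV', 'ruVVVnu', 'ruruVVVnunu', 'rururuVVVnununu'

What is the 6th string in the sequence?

Each term wraps the previous one in ru on the left and nu on the right.
From rururuVVVnununu, 2 further steps: rururuVVVnununu → rurururuVVVnunununu → (answer).

rururururuVVVnununununu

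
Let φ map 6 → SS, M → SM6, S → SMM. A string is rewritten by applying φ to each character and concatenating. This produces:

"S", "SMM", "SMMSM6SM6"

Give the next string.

Expanding SMMSM6SM6: S→SMM, M→SM6, M→SM6, S→SMM, M→SM6, 6→SS, S→SMM, M→SM6, 6→SS. Concatenated: SMM SM6 SM6 SMM SM6 SS SMM SM6 SS.

SMMSM6SM6SMMSM6SSSMMSM6SS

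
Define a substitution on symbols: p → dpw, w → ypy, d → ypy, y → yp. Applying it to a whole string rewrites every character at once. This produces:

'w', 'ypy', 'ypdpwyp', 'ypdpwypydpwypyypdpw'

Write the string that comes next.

Rewriting the 19 symbols of ypdpwypydpwypyypdpw one by one yields yp dpw ypy dpw ypy yp dpw yp ypy dpw ypy yp dpw yp yp dpw ypy dpw ypy; concatenated:

ypdpwypydpwypyypdpwypypydpwypyypdpwypypdpwypydpwypy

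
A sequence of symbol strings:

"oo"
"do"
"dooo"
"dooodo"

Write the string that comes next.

Each term (from the third on) is the previous term followed by the one before it: term 3 = do·oo = dooo.
The next term joins dooodo and dooo.

dooododooo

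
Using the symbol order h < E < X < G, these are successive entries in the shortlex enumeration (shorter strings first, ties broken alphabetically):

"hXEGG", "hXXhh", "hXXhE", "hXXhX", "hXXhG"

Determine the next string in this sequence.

The successor of hXXhG increments the rightmost position that isn't already G and resets every position after it to h.

hXXEh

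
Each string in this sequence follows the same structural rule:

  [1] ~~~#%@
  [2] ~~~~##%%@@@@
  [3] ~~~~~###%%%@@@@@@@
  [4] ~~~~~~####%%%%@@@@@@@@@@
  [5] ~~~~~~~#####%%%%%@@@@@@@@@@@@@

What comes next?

Each string has the form ~^{n+2} #^{n} %^{n} @^{3n-2} (n = 1, 2, …).
At n = 6 the blocks have lengths 8, 6, 6, 16.

~~~~~~~~######%%%%%%@@@@@@@@@@@@@@@@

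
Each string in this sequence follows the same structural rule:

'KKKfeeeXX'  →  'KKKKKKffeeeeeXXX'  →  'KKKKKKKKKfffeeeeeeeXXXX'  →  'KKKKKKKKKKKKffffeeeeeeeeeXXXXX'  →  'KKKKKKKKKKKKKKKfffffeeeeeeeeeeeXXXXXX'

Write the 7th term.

Term n consists of 3n K's, followed by n f's, followed by 2n+1 e's, followed by n+1 X's (n = 1, 2, …).
For term 7, n = 7, so the run lengths are 21, 7, 15, 8.

KKKKKKKKKKKKKKKKKKKKKfffffffeeeeeeeeeeeeeeeXXXXXXXX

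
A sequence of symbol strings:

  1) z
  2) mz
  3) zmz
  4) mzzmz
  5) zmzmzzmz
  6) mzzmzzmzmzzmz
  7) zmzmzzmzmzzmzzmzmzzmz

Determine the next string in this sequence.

This is a Fibonacci-style word recurrence s(k) = s(k−2)·s(k−1): e.g. z·mz = zmz.
The next term joins mzzmzzmzmzzmz and zmzmzzmzmzzmzzmzmzzmz.

mzzmzzmzmzzmzzmzmzzmzmzzmzzmzmzzmz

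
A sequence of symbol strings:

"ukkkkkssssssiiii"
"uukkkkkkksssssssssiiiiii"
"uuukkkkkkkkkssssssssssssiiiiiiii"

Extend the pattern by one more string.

uuuukkkkkkkkkkksssssssssssssssiiiiiiiiii

Term n consists of n-1 u's, followed by 2n+1 k's, followed by 3n s's, followed by 2n i's, where the shown terms are n = 2, 3, 4.
Setting n = 5 gives 4, 11, 15, 10 characters in each block.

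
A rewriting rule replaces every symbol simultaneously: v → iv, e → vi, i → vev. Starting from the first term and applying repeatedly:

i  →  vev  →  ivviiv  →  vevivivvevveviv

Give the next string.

Rewriting the 15 symbols of vevivivvevveviv one by one yields iv vi iv vev iv vev iv iv vi iv iv vi iv vev iv; concatenated:

ivviivvevivvevivivviivivviivveviv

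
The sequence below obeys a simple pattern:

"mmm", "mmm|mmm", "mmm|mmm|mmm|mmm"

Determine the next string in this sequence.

mmm|mmm|mmm|mmm|mmm|mmm|mmm|mmm

Each string is two copies of the previous one joined by '|'.
One more doubling of mmm|mmm|mmm|mmm gives the answer.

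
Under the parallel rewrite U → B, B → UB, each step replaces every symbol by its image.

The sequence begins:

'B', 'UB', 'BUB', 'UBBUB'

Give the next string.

Expanding UBBUB: U→B, B→UB, B→UB, U→B, B→UB. Concatenated: B UB UB B UB.

BUBUBBUB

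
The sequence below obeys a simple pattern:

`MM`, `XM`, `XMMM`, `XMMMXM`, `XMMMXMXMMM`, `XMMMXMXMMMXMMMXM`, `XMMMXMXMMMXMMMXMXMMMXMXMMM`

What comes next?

XMMMXMXMMMXMMMXMXMMMXMXMMMXMMMXMXMMMXMMMXM

From term 3 onward, concatenate the last term with the second-to-last: XM·MM = XMMM, XMMM·XM = XMMMXM, …
Continuing: XMMMXMXMMMXMMMXMXMMMXMXMMM · XMMMXMXMMMXMMMXM gives term 8.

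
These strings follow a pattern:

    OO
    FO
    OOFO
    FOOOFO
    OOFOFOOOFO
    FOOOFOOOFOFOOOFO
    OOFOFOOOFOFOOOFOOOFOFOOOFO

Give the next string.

This is a Fibonacci-style word recurrence s(k) = s(k−2)·s(k−1): e.g. OO·FO = OOFO.
The next term joins FOOOFOOOFOFOOOFO and OOFOFOOOFOFOOOFOOOFOFOOOFO.

FOOOFOOOFOFOOOFOOOFOFOOOFOFOOOFOOOFOFOOOFO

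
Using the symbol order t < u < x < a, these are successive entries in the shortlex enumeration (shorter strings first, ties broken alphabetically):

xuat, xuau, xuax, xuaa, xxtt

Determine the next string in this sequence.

xxtu

Find the rightmost character of xxtt below a, bump it to the next letter, and reset everything to its right to t.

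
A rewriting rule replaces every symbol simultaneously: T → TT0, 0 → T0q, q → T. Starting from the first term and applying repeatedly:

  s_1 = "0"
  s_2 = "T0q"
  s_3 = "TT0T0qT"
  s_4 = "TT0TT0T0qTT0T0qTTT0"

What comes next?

φ(TT0TT0T0qTT0T0qTTT0) expands symbol-by-symbol to TT0 TT0 T0q TT0 TT0 T0q TT0 T0q T TT0 TT0 T0q TT0 T0q T TT0 TT0 TT0 T0q; joining the 19 pieces gives the next term.

TT0TT0T0qTT0TT0T0qTT0T0qTTT0TT0T0qTT0T0qTTT0TT0TT0T0q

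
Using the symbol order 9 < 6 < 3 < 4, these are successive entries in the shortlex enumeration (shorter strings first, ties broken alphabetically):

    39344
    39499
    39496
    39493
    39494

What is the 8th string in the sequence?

39463

Stepping forward 3 times from 39494: 39494 → 39469 → 39466, then the target.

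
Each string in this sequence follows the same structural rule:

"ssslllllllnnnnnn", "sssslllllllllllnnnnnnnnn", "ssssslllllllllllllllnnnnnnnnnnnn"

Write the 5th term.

The n-th term is n+1 s's then 4n-1 l's then 3n n's, where the shown terms are n = 2, 3, 4.
Setting n = 6 gives 7, 23, 18 characters in each block.

ssssssslllllllllllllllllllllllnnnnnnnnnnnnnnnnnn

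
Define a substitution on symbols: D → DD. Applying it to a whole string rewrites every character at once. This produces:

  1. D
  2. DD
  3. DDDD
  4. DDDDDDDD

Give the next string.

DDDDDDDDDDDDDDDD

Rewriting each symbol of DDDDDDDD: D→DD, D→DD, D→DD, D→DD, D→DD, D→DD, D→DD, D→DD, which concatenates to DD DD DD DD DD DD DD DD.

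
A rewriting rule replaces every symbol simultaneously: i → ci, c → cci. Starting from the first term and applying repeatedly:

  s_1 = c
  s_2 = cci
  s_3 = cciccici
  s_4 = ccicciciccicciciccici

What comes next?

φ(ccicciciccicciciccici) expands symbol-by-symbol to cci cci ci cci cci ci cci ci cci cci ci cci cci ci cci ci cci cci ci cci ci; joining the 21 pieces gives the next term.

ccicciciccicciciccicicciccicicciccicicciciccicciciccici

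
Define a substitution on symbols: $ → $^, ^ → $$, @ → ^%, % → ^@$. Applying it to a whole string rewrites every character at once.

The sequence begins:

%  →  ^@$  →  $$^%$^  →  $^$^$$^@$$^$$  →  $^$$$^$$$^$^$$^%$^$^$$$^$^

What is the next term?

Rewriting the 26 symbols of $^$$$^$$$^$^$$^%$^$^$$$^$^ one by one yields $^ $$ $^ $^ $^ $$ $^ $^ $^ $$ $^ $$ $^ $^ $$ ^@$ $^ $$ $^ $$ $^ $^ $^ $$ $^ $$; concatenated:

$^$$$^$^$^$$$^$^$^$$$^$$$^$^$$^@$$^$$$^$$$^$^$^$$$^$$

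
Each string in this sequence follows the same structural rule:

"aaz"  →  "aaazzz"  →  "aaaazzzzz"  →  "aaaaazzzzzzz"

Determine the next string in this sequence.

aaaaaazzzzzzzzz

The n-th term is n+1 a's then 2n-1 z's (n = 1, 2, …).
At n = 5 the blocks have lengths 6, 9.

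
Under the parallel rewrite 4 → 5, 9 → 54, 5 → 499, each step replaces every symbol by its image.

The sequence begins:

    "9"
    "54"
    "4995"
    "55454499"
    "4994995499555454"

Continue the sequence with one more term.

55454554544995545449949949954995

Applying the rule to each of the 16 symbols of 4994995499555454 gives the pieces 5 54 54 5 54 54 499 5 54 54 499 499 499 5 499 5, which concatenate to the answer.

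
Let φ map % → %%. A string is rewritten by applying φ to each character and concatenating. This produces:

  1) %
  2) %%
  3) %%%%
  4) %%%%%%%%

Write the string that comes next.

%%%%%%%%%%%%%%%%

Apply φ to %%%%%%%% symbol by symbol: %→%%, %→%%, %→%%, %→%%, %→%%, %→%%, %→%%, %→%%; joined: %% %% %% %% %% %% %% %%.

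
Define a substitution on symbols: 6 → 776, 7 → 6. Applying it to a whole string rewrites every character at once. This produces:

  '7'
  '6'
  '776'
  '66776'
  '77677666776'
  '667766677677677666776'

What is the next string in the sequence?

φ(667766677677677666776) expands symbol-by-symbol to 776 776 6 6 776 776 776 6 6 776 6 6 776 6 6 776 776 776 6 6 776; joining the 21 pieces gives the next term.

7767766677677677666776667766677677677666776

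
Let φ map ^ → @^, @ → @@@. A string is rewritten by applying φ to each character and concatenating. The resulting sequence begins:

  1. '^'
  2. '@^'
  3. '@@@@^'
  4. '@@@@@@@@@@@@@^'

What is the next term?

@@@@@@@@@@@@@@@@@@@@@@@@@@@@@@@@@@@@@@@@^

Applying the rule to each of the 14 symbols of @@@@@@@@@@@@@^ gives the pieces @@@ @@@ @@@ @@@ @@@ @@@ @@@ @@@ @@@ @@@ @@@ @@@ @@@ @^, which concatenate to the answer.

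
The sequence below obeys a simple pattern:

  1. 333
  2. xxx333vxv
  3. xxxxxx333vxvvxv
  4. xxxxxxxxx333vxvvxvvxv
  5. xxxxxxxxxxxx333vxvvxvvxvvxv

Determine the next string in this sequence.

Each term wraps the previous one in xxx on the left and vxv on the right.
Applying this once more to xxxxxxxxxxxx333vxvvxvvxvvxv:

xxxxxxxxxxxxxxx333vxvvxvvxvvxvvxv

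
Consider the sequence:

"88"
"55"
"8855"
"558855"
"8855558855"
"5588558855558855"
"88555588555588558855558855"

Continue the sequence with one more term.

558855885555885588555588555588558855558855

From term 3 onward, concatenate the second-to-last term with the last: 88·55 = 8855, 55·8855 = 558855, …
So term 8 is 5588558855558855·88555588555588558855558855.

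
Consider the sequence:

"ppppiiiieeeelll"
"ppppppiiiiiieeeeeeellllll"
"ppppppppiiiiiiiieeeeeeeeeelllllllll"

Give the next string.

ppppppppppiiiiiiiiiieeeeeeeeeeeeellllllllllll

Each string has the form p^{2n+2} i^{2n+2} e^{3n+1} l^{3n} (n = 1, 2, …).
At n = 4 the blocks have lengths 10, 10, 13, 12.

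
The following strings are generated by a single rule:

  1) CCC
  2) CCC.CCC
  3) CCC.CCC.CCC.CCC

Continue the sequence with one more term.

Every step duplicates the string with '.' between the halves.
So the next term is two copies of CCC.CCC.CCC.CCC with '.' between the halves.

CCC.CCC.CCC.CCC.CCC.CCC.CCC.CCC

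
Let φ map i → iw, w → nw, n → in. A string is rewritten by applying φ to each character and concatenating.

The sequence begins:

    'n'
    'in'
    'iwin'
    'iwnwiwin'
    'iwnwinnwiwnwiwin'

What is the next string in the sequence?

Replace each of the 16 characters of iwnwinnwiwnwiwin in place — iw nw in nw iw in in nw iw nw in nw iw nw iw in — and concatenate.

iwnwinnwiwininnwiwnwinnwiwnwiwin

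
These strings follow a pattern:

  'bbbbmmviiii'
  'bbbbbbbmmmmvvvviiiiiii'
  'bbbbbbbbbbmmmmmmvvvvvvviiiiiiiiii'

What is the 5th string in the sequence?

The n-th term is 3n+1 b's then 2n m's then 3n-2 v's then 3n+1 i's (n = 1, 2, …).
Setting n = 5 gives 16, 10, 13, 16 characters in each block.

bbbbbbbbbbbbbbbbmmmmmmmmmmvvvvvvvvvvvvviiiiiiiiiiiiiiii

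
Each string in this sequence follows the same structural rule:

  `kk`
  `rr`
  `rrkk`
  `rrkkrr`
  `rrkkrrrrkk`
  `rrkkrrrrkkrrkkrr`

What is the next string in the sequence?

This is a Fibonacci-style word recurrence s(k) = s(k−1)·s(k−2): e.g. rr·kk = rrkk.
The next term joins rrkkrrrrkkrrkkrr and rrkkrrrrkk.

rrkkrrrrkkrrkkrrrrkkrrrrkk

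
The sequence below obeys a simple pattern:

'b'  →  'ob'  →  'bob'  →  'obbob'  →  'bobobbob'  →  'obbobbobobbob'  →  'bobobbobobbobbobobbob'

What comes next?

obbobbobobbobbobobbobobbobbobobbob

From term 3 onward, concatenate the second-to-last term with the last: b·ob = bob, ob·bob = obbob, …
So term 8 is obbobbobobbob·bobobbobobbobbobobbob.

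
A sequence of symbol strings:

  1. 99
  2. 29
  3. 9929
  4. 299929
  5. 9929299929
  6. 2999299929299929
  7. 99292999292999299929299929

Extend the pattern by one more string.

299929992929992999292999292999299929299929

From term 3 onward, concatenate the second-to-last term with the last: 99·29 = 9929, 29·9929 = 299929, …
The next term joins 2999299929299929 and 99292999292999299929299929.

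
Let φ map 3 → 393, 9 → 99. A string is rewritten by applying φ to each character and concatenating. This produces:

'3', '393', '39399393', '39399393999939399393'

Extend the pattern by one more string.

Applying the rule to each of the 20 symbols of 39399393999939399393 gives the pieces 393 99 393 99 99 393 99 393 99 99 99 99 393 99 393 99 99 393 99 393, which concatenate to the answer.

393993939999393993939999999939399393999939399393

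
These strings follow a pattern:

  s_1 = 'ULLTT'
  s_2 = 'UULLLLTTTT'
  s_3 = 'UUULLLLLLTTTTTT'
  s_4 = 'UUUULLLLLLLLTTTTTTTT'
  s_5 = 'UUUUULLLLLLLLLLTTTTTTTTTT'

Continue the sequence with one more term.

UUUUUULLLLLLLLLLLLTTTTTTTTTTTT

Each string has the form U^{n} L^{2n} T^{2n} (n = 1, 2, …).
At n = 6 the blocks have lengths 6, 12, 12.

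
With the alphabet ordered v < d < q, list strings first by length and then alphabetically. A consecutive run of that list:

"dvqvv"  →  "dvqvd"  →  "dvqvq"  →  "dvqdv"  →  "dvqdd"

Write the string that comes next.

dvqdq

Treat dvqdd as a base-3 numeral over the given alphabet and add one, carrying through any trailing q's.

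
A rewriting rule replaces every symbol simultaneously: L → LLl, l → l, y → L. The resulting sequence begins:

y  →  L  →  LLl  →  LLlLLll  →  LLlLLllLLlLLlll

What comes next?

LLlLLllLLlLLlllLLlLLllLLlLLllll

Replace each of the 15 characters of LLlLLllLLlLLlll in place — LLl LLl l LLl LLl l l LLl LLl l LLl LLl l l l — and concatenate.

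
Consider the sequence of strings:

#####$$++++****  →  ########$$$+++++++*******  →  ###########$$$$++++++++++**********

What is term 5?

Each string has the form #^{3n+2} $^{n+1} +^{3n+1} *^{3n+1} (n = 1, 2, …).
At n = 5 the blocks have lengths 17, 6, 16, 16.

#################$$$$$$++++++++++++++++****************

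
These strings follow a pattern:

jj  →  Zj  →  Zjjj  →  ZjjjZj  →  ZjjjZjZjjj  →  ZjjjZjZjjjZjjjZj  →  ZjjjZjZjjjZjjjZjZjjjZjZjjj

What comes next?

From term 3 onward, concatenate the last term with the second-to-last: Zj·jj = Zjjj, Zjjj·Zj = ZjjjZj, …
Continuing: ZjjjZjZjjjZjjjZjZjjjZjZjjj · ZjjjZjZjjjZjjjZj gives term 8.

ZjjjZjZjjjZjjjZjZjjjZjZjjjZjjjZjZjjjZjjjZj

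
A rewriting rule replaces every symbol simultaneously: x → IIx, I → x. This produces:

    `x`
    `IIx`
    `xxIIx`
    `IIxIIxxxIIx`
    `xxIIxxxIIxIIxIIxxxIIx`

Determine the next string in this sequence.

Rewriting the 21 symbols of xxIIxxxIIxIIxIIxxxIIx one by one yields IIx IIx x x IIx IIx IIx x x IIx x x IIx x x IIx IIx IIx x x IIx; concatenated:

IIxIIxxxIIxIIxIIxxxIIxxxIIxxxIIxIIxIIxxxIIx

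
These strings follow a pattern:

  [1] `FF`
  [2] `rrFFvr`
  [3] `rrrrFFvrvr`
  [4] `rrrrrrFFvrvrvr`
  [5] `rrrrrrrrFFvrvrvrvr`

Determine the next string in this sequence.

Each term wraps the previous one in rr on the left and vr on the right.
So the next term is rr·rrrrrrrrFFvrvrvrvr·vr.

rrrrrrrrrrFFvrvrvrvrvr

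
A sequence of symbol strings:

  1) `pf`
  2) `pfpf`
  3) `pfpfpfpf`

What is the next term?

Each string is two copies of the previous one concatenated.
Doubling pfpfpfpf:

pfpfpfpfpfpfpfpf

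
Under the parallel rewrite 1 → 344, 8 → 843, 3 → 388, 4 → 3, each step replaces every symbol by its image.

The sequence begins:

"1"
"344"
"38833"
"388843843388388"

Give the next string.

Applying the rule to each of the 15 symbols of 388843843388388 gives the pieces 388 843 843 843 3 388 843 3 388 388 843 843 388 843 843, which concatenate to the answer.

38884384384333888433388388843843388843843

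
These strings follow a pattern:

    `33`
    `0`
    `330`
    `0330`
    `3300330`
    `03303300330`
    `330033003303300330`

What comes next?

From term 3 onward, concatenate the second-to-last term with the last: 33·0 = 330, 0·330 = 0330, …
The next term joins 03303300330 and 330033003303300330.

03303300330330033003303300330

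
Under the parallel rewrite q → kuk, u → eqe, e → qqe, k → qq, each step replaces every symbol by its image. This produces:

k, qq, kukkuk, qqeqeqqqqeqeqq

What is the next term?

Applying the rule to each of the 14 symbols of qqeqeqqqqeqeqq gives the pieces kuk kuk qqe kuk qqe kuk kuk kuk kuk qqe kuk qqe kuk kuk, which concatenate to the answer.

kukkukqqekukqqekukkukkukkukqqekukqqekukkuk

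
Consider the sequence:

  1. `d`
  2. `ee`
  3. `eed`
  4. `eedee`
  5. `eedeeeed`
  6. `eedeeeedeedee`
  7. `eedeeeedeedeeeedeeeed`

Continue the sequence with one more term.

This is a Fibonacci-style word recurrence s(k) = s(k−1)·s(k−2): e.g. ee·d = eed.
The next term joins eedeeeedeedeeeedeeeed and eedeeeedeedee.

eedeeeedeedeeeedeeeedeedeeeedeedee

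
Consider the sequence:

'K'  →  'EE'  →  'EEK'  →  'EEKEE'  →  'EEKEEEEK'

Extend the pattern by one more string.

Each term (from the third on) is the previous term followed by the one before it: term 3 = EE·K = EEK.
Continuing: EEKEEEEK · EEKEE gives term 6.

EEKEEEEKEEKEE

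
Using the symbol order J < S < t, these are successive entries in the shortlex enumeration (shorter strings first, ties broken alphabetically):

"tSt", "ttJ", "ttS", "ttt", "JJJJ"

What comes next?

JJJS

The successor of JJJJ increments the rightmost position that isn't already t and resets every position after it to J.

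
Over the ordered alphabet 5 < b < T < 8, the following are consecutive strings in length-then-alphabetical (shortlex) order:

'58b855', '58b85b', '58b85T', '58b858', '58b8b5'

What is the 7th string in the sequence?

Advancing 2 positions from 58b8b5 through 58b8b5 → 58b8bb reaches term 7.

58b8bT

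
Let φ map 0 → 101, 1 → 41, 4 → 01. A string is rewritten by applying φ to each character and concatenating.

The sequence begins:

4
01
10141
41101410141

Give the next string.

014141101410141101410141

Apply φ to 41101410141 symbol by symbol: 4→01, 1→41, 1→41, 0→101, 1→41, 4→01, 1→41, 0→101, 1→41, 4→01, 1→41; joined: 01 41 41 101 41 01 41 101 41 01 41.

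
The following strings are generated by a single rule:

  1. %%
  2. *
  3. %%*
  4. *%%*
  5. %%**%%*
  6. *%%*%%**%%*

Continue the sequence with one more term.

%%**%%**%%*%%**%%*

Each term (from the third on) is the two preceding terms concatenated in order: term 3 = %%·* = %%*.
Continuing: %%**%%* · *%%*%%**%%* gives term 7.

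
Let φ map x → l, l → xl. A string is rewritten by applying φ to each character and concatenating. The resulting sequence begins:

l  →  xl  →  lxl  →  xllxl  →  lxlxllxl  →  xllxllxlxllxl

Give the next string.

lxlxllxlxllxllxlxllxl

φ(xllxllxlxllxl) expands symbol-by-symbol to l xl xl l xl xl l xl l xl xl l xl; joining the 13 pieces gives the next term.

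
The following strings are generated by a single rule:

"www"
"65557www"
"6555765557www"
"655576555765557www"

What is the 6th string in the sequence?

6555765557655576555765557www

The strings grow by a fixed prefix 65557 each time.
From 655576555765557www, 2 further steps: 655576555765557www → 65557655576555765557www → (answer).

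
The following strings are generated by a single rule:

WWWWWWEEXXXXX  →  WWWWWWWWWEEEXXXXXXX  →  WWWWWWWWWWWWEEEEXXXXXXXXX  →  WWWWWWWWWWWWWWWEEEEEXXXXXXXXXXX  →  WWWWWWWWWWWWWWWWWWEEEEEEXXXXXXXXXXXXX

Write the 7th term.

The n-th term is 3n W's then n E's then 2n+1 X's, where the shown terms are n = 2, 3, 4, 5, 6.
For term 7, n = 8, so the run lengths are 24, 8, 17.

WWWWWWWWWWWWWWWWWWWWWWWWEEEEEEEEXXXXXXXXXXXXXXXXX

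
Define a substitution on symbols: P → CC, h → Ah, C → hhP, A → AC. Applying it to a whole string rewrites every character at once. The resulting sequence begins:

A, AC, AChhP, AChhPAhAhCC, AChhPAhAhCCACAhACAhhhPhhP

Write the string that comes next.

Replace each of the 25 characters of AChhPAhAhCCACAhACAhhhPhhP in place — AC hhP Ah Ah CC AC Ah AC Ah hhP hhP AC hhP AC Ah AC hhP AC Ah Ah Ah CC Ah Ah CC — and concatenate.

AChhPAhAhCCACAhACAhhhPhhPAChhPACAhAChhPACAhAhAhCCAhAhCC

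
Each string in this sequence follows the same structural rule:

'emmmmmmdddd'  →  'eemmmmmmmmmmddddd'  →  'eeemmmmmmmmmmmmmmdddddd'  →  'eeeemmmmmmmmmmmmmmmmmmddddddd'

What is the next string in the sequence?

Each string has the form e^{n} m^{4n+2} d^{n+3} (n = 1, 2, …).
Setting n = 5 gives 5, 22, 8 characters in each block.

eeeeemmmmmmmmmmmmmmmmmmmmmmdddddddd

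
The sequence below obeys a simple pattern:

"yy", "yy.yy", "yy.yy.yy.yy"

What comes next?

Every step duplicates the string with '.' between the halves.
One more doubling of yy.yy.yy.yy gives the answer.

yy.yy.yy.yy.yy.yy.yy.yy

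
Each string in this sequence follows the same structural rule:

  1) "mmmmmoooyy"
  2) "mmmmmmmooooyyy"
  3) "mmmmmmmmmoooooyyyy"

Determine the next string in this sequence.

The n-th term is 2n-1 m's then n o's then n-1 y's, where the shown terms are n = 3, 4, 5.
At n = 6 the blocks have lengths 11, 6, 5.

mmmmmmmmmmmooooooyyyyy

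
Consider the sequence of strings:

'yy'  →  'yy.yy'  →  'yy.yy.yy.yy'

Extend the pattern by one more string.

yy.yy.yy.yy.yy.yy.yy.yy

s(k+1) = s(k)·.·s(k) — each term doubles the last with '.' between the halves.
So the next term is two copies of yy.yy.yy.yy with '.' between the halves.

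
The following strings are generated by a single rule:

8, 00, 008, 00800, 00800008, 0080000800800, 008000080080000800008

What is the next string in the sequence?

0080000800800008000080080000800800

Each term (from the third on) is the previous term followed by the one before it: term 3 = 00·8 = 008.
So term 8 is 008000080080000800008·0080000800800.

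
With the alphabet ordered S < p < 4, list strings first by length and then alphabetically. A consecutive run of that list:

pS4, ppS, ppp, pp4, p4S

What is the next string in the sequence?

p4p

Treat p4S as a base-3 numeral over the given alphabet and add one, carrying through any trailing 4's.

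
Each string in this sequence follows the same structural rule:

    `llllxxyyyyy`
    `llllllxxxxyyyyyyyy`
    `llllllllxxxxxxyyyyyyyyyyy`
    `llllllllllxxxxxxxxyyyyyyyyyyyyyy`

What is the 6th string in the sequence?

llllllllllllllxxxxxxxxxxxxyyyyyyyyyyyyyyyyyyyy

Each string has the form l^{2n+2} x^{2n} y^{3n+2} (n = 1, 2, …).
At n = 6 the blocks have lengths 14, 12, 20.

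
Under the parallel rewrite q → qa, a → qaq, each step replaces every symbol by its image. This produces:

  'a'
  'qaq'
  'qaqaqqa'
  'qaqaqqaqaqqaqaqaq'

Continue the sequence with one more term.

qaqaqqaqaqqaqaqaqqaqaqqaqaqaqqaqaqqaqaqqa

Replace each of the 17 characters of qaqaqqaqaqqaqaqaq in place — qa qaq qa qaq qa qa qaq qa qaq qa qa qaq qa qaq qa qaq qa — and concatenate.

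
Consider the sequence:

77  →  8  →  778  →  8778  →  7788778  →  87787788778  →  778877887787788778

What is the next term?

From term 3 onward, concatenate the second-to-last term with the last: 77·8 = 778, 8·778 = 8778, …
Continuing: 87787788778 · 778877887787788778 gives term 8.

87787788778778877887787788778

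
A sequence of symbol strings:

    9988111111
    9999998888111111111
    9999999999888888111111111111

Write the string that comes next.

9999999999999988888888111111111111111

Each string has the form 9^{4n-2} 8^{2n} 1^{3n+3} (n = 1, 2, …).
At n = 4 the blocks have lengths 14, 8, 15.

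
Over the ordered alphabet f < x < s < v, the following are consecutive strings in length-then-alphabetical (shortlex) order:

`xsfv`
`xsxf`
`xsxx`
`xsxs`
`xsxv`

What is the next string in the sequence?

xssf

The successor of xsxv increments the rightmost position that isn't already v and resets every position after it to f.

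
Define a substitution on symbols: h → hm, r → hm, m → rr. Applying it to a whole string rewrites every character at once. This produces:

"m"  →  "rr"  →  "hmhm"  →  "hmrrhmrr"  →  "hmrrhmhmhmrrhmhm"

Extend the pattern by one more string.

φ(hmrrhmhmhmrrhmhm) expands symbol-by-symbol to hm rr hm hm hm rr hm rr hm rr hm hm hm rr hm rr; joining the 16 pieces gives the next term.

hmrrhmhmhmrrhmrrhmrrhmhmhmrrhmrr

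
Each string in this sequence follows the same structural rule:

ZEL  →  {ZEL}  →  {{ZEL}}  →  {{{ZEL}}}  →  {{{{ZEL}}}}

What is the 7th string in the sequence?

{{{{{{ZEL}}}}}}

Every step adds { to the front and } to the end of the previous string.
From {{{{ZEL}}}}, 2 further steps: {{{{ZEL}}}} → {{{{{ZEL}}}}} → (answer).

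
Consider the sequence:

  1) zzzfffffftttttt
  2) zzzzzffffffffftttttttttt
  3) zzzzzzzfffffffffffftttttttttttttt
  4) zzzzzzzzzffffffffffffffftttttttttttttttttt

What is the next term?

zzzzzzzzzzzfffffffffffffffffftttttttttttttttttttttt

Reading off run lengths: z runs 3, 5, 7, 9; f runs 6, 9, 12, 15; t runs 6, 10, 14, 18 — each is linear in n, where the shown terms are n = 2, 3, 4, 5.
At n = 6 the blocks have lengths 11, 18, 22.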